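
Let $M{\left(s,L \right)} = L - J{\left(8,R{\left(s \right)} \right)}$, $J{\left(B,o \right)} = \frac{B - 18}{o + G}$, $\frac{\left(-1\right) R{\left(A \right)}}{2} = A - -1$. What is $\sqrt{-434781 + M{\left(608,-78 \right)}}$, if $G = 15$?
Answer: $\frac{i \sqrt{629331870561}}{1203} \approx 659.44 i$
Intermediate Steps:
$R{\left(A \right)} = -2 - 2 A$ ($R{\left(A \right)} = - 2 \left(A - -1\right) = - 2 \left(A + 1\right) = - 2 \left(1 + A\right) = -2 - 2 A$)
$J{\left(B,o \right)} = \frac{-18 + B}{15 + o}$ ($J{\left(B,o \right)} = \frac{B - 18}{o + 15} = \frac{-18 + B}{15 + o}$)
$M{\left(s,L \right)} = L + \frac{10}{13 - 2 s}$ ($M{\left(s,L \right)} = L - \frac{-18 + 8}{15 - \left(2 + 2 s\right)} = L - \frac{1}{13 - 2 s} \left(-10\right) = L - - \frac{10}{13 - 2 s} = L + \frac{10}{13 - 2 s}$)
$\sqrt{-434781 + M{\left(608,-78 \right)}} = \sqrt{-434781 + \frac{-10 - 78 \left(-13 + 2 \cdot 608\right)}{-13 + 2 \cdot 608}} = \sqrt{-434781 + \frac{-10 - 78 \left(-13 + 1216\right)}{-13 + 1216}} = \sqrt{-434781 + \frac{-10 - 93834}{1203}} = \sqrt{-434781 + \frac{1}{1203} \left(-93844\right)} = \sqrt{-434781 - \frac{93844}{1203}} = \sqrt{- \frac{523135387}{1203}} = \frac{i \sqrt{629331870561}}{1203}$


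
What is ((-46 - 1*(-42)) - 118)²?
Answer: 14884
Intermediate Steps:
((-46 - 1*(-42)) - 118)² = ((-46 + 42) - 118)² = (-4 - 118)² = (-122)² = 14884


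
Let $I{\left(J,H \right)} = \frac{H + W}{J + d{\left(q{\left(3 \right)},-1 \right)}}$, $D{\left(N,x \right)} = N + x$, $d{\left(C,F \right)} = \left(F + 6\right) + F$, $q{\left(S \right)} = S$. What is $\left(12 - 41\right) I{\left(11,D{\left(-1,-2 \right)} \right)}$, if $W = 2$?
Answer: $\frac{29}{15} \approx 1.9333$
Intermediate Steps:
$d{\left(C,F \right)} = 6 + 2 F$ ($d{\left(C,F \right)} = \left(6 + F\right) + F = 6 + 2 F$)
$I{\left(J,H \right)} = \frac{2 + H}{4 + J}$ ($I{\left(J,H \right)} = \frac{H + 2}{J + \left(6 + 2 \left(-1\right)\right)} = \frac{2 + H}{J + \left(6 - 2\right)} = \frac{2 + H}{J + 4} = \frac{2 + H}{4 + J}$)
$\left(12 - 41\right) I{\left(11,D{\left(-1,-2 \right)} \right)} = \left(12 - 41\right) \frac{2 - 3}{4 + 11} = \left(12 - 41\right) \frac{2 - 3}{15} = - 29 \cdot \frac{1}{15} \left(-1\right) = \left(-29\right) \left(- \frac{1}{15}\right) = \frac{29}{15}$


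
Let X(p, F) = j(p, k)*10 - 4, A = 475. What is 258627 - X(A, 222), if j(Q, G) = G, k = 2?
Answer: 258611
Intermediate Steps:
X(p, F) = 16 (X(p, F) = 2*10 - 4 = 20 - 4 = 16)
258627 - X(A, 222) = 258627 - 1*16 = 258627 - 16 = 258611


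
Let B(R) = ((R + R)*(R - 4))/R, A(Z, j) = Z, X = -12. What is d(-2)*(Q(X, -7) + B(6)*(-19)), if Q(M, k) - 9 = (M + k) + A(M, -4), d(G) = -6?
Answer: 588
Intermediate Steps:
B(R) = -8 + 2*R (B(R) = ((2*R)*(-4 + R))/R = (2*R*(-4 + R))/R = -8 + 2*R)
Q(M, k) = 9 + k + 2*M (Q(M, k) = 9 + ((M + k) + M) = 9 + (k + 2*M) = 9 + k + 2*M)
d(-2)*(Q(X, -7) + B(6)*(-19)) = -6*((9 - 7 + 2*(-12)) + (-8 + 2*6)*(-19)) = -6*((9 - 7 - 24) + (-8 + 12)*(-19)) = -6*(-22 + 4*(-19)) = -6*(-22 - 76) = -6*(-98) = 588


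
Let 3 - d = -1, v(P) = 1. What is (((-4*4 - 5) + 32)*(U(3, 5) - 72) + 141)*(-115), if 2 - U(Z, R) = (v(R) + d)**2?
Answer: 103960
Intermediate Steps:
d = 4 (d = 3 - 1*(-1) = 3 + 1 = 4)
U(Z, R) = -23 (U(Z, R) = 2 - (1 + 4)**2 = 2 - 1*5**2 = 2 - 1*25 = 2 - 25 = -23)
(((-4*4 - 5) + 32)*(U(3, 5) - 72) + 141)*(-115) = (((-4*4 - 5) + 32)*(-23 - 72) + 141)*(-115) = (((-16 - 5) + 32)*(-95) + 141)*(-115) = ((-21 + 32)*(-95) + 141)*(-115) = (11*(-95) + 141)*(-115) = (-1045 + 141)*(-115) = -904*(-115) = 103960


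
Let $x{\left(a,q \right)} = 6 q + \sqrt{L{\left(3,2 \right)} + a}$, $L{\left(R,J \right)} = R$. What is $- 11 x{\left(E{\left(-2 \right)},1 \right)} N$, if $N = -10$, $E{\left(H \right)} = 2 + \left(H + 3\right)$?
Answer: $660 + 110 \sqrt{6} \approx 929.44$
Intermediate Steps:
$E{\left(H \right)} = 5 + H$ ($E{\left(H \right)} = 2 + \left(3 + H\right) = 5 + H$)
$x{\left(a,q \right)} = \sqrt{3 + a} + 6 q$ ($x{\left(a,q \right)} = 6 q + \sqrt{3 + a} = \sqrt{3 + a} + 6 q$)
$- 11 x{\left(E{\left(-2 \right)},1 \right)} N = - 11 \left(\sqrt{3 + \left(5 - 2\right)} + 6 \cdot 1\right) \left(-10\right) = - 11 \left(\sqrt{3 + 3} + 6\right) \left(-10\right) = - 11 \left(\sqrt{6} + 6\right) \left(-10\right) = - 11 \left(6 + \sqrt{6}\right) \left(-10\right) = \left(-66 - 11 \sqrt{6}\right) \left(-10\right) = 660 + 110 \sqrt{6}$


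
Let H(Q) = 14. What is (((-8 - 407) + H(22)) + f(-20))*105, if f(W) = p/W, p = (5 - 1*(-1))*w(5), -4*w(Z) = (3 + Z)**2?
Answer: -41601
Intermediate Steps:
w(Z) = -(3 + Z)**2/4
p = -96 (p = (5 - 1*(-1))*(-(3 + 5)**2/4) = (5 + 1)*(-1/4*8**2) = 6*(-1/4*64) = 6*(-16) = -96)
f(W) = -96/W
(((-8 - 407) + H(22)) + f(-20))*105 = (((-8 - 407) + 14) - 96/(-20))*105 = ((-415 + 14) - 96*(-1/20))*105 = (-401 + 24/5)*105 = -1981/5*105 = -41601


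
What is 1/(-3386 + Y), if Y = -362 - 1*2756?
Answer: -1/6504 ≈ -0.00015375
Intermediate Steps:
Y = -3118 (Y = -362 - 2756 = -3118)
1/(-3386 + Y) = 1/(-3386 - 3118) = 1/(-6504) = -1/6504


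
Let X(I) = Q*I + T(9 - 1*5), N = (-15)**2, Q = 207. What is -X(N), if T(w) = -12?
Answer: -46563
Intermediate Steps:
N = 225
X(I) = -12 + 207*I (X(I) = 207*I - 12 = -12 + 207*I)
-X(N) = -(-12 + 207*225) = -(-12 + 46575) = -1*46563 = -46563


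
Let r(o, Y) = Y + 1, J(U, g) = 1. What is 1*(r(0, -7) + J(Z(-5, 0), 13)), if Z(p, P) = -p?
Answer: -5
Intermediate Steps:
r(o, Y) = 1 + Y
1*(r(0, -7) + J(Z(-5, 0), 13)) = 1*((1 - 7) + 1) = 1*(-6 + 1) = 1*(-5) = -5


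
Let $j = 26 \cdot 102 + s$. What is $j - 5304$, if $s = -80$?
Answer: $-2732$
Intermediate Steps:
$j = 2572$ ($j = 26 \cdot 102 - 80 = 2652 - 80 = 2572$)
$j - 5304 = 2572 - 5304 = -2732$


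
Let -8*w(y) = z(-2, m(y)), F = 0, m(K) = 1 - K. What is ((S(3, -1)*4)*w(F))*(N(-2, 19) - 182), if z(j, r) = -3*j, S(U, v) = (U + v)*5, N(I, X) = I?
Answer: 5520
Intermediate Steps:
S(U, v) = 5*U + 5*v
w(y) = -3/4 (w(y) = -(-3)*(-2)/8 = -1/8*6 = -3/4)
((S(3, -1)*4)*w(F))*(N(-2, 19) - 182) = (((5*3 + 5*(-1))*4)*(-3/4))*(-2 - 182) = (((15 - 5)*4)*(-3/4))*(-184) = ((10*4)*(-3/4))*(-184) = (40*(-3/4))*(-184) = -30*(-184) = 5520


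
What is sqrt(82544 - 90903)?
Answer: I*sqrt(8359) ≈ 91.428*I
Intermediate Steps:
sqrt(82544 - 90903) = sqrt(-8359) = I*sqrt(8359)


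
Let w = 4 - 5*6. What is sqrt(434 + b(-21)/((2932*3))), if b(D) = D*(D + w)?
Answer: sqrt(932974861)/1466 ≈ 20.835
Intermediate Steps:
w = -26 (w = 4 - 30 = -26)
b(D) = D*(-26 + D) (b(D) = D*(D - 26) = D*(-26 + D))
sqrt(434 + b(-21)/((2932*3))) = sqrt(434 + (-21*(-26 - 21))/((2932*3))) = sqrt(434 - 21*(-47)/8796) = sqrt(434 + 987*(1/8796)) = sqrt(434 + 329/2932) = sqrt(1272817/2932) = sqrt(932974861)/1466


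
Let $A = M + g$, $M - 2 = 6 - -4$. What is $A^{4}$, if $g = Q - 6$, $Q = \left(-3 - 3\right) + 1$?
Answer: $1$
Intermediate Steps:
$Q = -5$ ($Q = -6 + 1 = -5$)
$g = -11$ ($g = -5 - 6 = -11$)
$M = 12$ ($M = 2 + \left(6 - -4\right) = 2 + \left(6 + 4\right) = 2 + 10 = 12$)
$A = 1$ ($A = 12 - 11 = 1$)
$A^{4} = 1^{4} = 1$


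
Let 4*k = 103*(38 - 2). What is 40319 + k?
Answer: 41246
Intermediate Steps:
k = 927 (k = (103*(38 - 2))/4 = (103*36)/4 = (¼)*3708 = 927)
40319 + k = 40319 + 927 = 41246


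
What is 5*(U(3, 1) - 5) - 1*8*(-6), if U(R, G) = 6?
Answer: 53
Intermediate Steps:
5*(U(3, 1) - 5) - 1*8*(-6) = 5*(6 - 5) - 1*8*(-6) = 5*1 - 8*(-6) = 5 + 48 = 53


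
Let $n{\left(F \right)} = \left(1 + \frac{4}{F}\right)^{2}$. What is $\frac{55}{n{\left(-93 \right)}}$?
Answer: $\frac{475695}{7921} \approx 60.055$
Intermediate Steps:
$\frac{55}{n{\left(-93 \right)}} = \frac{55}{\frac{1}{8649} \left(4 - 93\right)^{2}} = \frac{55}{\frac{1}{8649} \left(-89\right)^{2}} = \frac{55}{\frac{1}{8649} \cdot 7921} = \frac{55}{\frac{7921}{8649}} = 55 \cdot \frac{8649}{7921} = \frac{475695}{7921}$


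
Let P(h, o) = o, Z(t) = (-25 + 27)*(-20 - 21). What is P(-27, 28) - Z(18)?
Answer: 110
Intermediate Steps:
Z(t) = -82 (Z(t) = 2*(-41) = -82)
P(-27, 28) - Z(18) = 28 - 1*(-82) = 28 + 82 = 110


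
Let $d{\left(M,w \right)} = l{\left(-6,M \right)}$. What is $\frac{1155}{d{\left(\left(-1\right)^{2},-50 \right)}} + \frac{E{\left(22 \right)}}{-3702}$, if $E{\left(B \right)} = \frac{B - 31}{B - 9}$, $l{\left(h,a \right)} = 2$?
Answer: $\frac{4632129}{8021} \approx 577.5$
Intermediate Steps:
$d{\left(M,w \right)} = 2$
$E{\left(B \right)} = \frac{-31 + B}{-9 + B}$
$\frac{1155}{d{\left(\left(-1\right)^{2},-50 \right)}} + \frac{E{\left(22 \right)}}{-3702} = \frac{1155}{2} + \frac{\frac{1}{-9 + 22} \left(-31 + 22\right)}{-3702} = 1155 \cdot \frac{1}{2} + \frac{1}{13} \left(-9\right) \left(- \frac{1}{3702}\right) = \frac{1155}{2} + \frac{1}{13} \left(-9\right) \left(- \frac{1}{3702}\right) = \frac{1155}{2} - - \frac{3}{16042} = \frac{1155}{2} + \frac{3}{16042} = \frac{4632129}{8021}$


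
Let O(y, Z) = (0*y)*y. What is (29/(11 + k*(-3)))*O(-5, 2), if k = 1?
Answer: 0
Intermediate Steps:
O(y, Z) = 0 (O(y, Z) = 0*y = 0)
(29/(11 + k*(-3)))*O(-5, 2) = (29/(11 + 1*(-3)))*0 = (29/(11 - 3))*0 = (29/8)*0 = 0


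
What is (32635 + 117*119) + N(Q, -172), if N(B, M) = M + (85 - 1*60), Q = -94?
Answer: 46411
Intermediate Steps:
N(B, M) = 25 + M (N(B, M) = M + (85 - 60) = M + 25 = 25 + M)
(32635 + 117*119) + N(Q, -172) = (32635 + 117*119) + (25 - 172) = (32635 + 13923) - 147 = 46558 - 147 = 46411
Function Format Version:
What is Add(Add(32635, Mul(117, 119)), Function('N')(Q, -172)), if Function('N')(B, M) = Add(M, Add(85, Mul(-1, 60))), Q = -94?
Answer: 46411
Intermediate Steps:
Function('N')(B, M) = Add(25, M) (Function('N')(B, M) = Add(M, Add(85, -60)) = Add(M, 25) = Add(25, M))
Add(Add(32635, Mul(117, 119)), Function('N')(Q, -172)) = Add(Add(32635, Mul(117, 119)), Add(25, -172)) = Add(Add(32635, 13923), -147) = Add(46558, -147) = 46411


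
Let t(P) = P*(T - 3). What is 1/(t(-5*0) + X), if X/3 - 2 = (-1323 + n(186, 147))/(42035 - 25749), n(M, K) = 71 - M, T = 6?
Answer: 8143/46701 ≈ 0.17436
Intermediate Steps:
X = 46701/8143 (X = 6 + 3*((-1323 + (71 - 1*186))/(42035 - 25749)) = 6 + 3*((-1323 + (71 - 186))/16286) = 6 + 3*((-1323 - 115)*(1/16286)) = 6 + 3*(-1438*1/16286) = 6 + 3*(-719/8143) = 6 - 2157/8143 = 46701/8143 ≈ 5.7351)
t(P) = 3*P (t(P) = P*(6 - 3) = P*3 = 3*P)
1/(t(-5*0) + X) = 1/(3*(-5*0) + 46701/8143) = 1/(3*0 + 46701/8143) = 1/(0 + 46701/8143) = 1/(46701/8143) = 8143/46701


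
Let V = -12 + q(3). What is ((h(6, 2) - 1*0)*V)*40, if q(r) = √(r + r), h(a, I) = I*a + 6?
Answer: -8640 + 720*√6 ≈ -6876.4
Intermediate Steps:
h(a, I) = 6 + I*a
q(r) = √2*√r (q(r) = √(2*r) = √2*√r)
V = -12 + √6 (V = -12 + √2*√3 = -12 + √6 ≈ -9.5505)
((h(6, 2) - 1*0)*V)*40 = (((6 + 2*6) - 1*0)*(-12 + √6))*40 = (((6 + 12) + 0)*(-12 + √6))*40 = ((18 + 0)*(-12 + √6))*40 = (18*(-12 + √6))*40 = (-216 + 18*√6)*40 = -8640 + 720*√6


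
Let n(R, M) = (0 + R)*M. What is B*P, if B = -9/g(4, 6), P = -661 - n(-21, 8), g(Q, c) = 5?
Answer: 4437/5 ≈ 887.40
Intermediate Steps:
n(R, M) = M*R (n(R, M) = R*M = M*R)
P = -493 (P = -661 - 8*(-21) = -661 - 1*(-168) = -661 + 168 = -493)
B = -9/5 ≈ -1.8000
B*P = -9/5*(-493) = 4437/5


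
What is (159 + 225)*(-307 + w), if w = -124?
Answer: -165504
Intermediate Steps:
(159 + 225)*(-307 + w) = (159 + 225)*(-307 - 124) = 384*(-431) = -165504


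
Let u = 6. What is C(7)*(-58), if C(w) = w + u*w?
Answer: -2842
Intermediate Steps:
C(w) = 7*w (C(w) = w + 6*w = 7*w)
C(7)*(-58) = (7*7)*(-58) = 49*(-58) = -2842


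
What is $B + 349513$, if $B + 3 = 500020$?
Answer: $849530$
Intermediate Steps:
$B = 500017$ ($B = -3 + 500020 = 500017$)
$B + 349513 = 500017 + 349513 = 849530$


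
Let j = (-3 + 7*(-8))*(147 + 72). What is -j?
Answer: 12921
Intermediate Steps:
j = -12921 (j = (-3 - 56)*219 = -59*219 = -12921)
-j = -1*(-12921) = 12921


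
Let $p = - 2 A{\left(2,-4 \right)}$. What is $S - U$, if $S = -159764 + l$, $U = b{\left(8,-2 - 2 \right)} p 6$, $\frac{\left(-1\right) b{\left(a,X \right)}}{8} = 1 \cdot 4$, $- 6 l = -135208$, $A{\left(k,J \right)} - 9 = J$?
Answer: $- \frac{417448}{3} \approx -1.3915 \cdot 10^{5}$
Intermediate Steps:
$A{\left(k,J \right)} = 9 + J$
$l = \frac{67604}{3}$ ($l = \left(- \frac{1}{6}\right) \left(-135208\right) = \frac{67604}{3} \approx 22535.0$)
$p = -10$ ($p = - 2 \left(9 - 4\right) = \left(-2\right) 5 = -10$)
$b{\left(a,X \right)} = -32$ ($b{\left(a,X \right)} = - 8 \cdot 1 \cdot 4 = \left(-8\right) 4 = -32$)
$U = 1920$ ($U = \left(-32\right) \left(-10\right) 6 = 320 \cdot 6 = 1920$)
$S = - \frac{411688}{3}$ ($S = -159764 + \frac{67604}{3} = - \frac{411688}{3} \approx -1.3723 \cdot 10^{5}$)
$S - U = - \frac{411688}{3} - 1920 = - \frac{417448}{3}$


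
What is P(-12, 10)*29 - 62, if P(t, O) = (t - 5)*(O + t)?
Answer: 924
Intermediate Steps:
P(t, O) = (-5 + t)*(O + t)
P(-12, 10)*29 - 62 = ((-12)**2 - 5*10 - 5*(-12) + 10*(-12))*29 - 62 = (144 - 50 + 60 - 120)*29 - 62 = 34*29 - 62 = 986 - 62 = 924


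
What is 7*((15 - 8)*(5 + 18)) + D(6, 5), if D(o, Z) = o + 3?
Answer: 1136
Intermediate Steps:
D(o, Z) = 3 + o
7*((15 - 8)*(5 + 18)) + D(6, 5) = 7*((15 - 8)*(5 + 18)) + (3 + 6) = 7*(7*23) + 9 = 7*161 + 9 = 1127 + 9 = 1136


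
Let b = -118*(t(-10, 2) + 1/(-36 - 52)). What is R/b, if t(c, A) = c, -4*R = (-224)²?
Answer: -551936/51979 ≈ -10.618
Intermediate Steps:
R = -12544 (R = -¼*(-224)² = -¼*50176 = -12544)
b = 51979/44 (b = -118*(-10 + 1/(-36 - 52)) = -118*(-10 + 1/(-88)) = -118*(-10 - 1/88) = -118*(-881/88) = 51979/44 ≈ 1181.3)
R/b = -12544/51979/44 = -12544*44/51979 = -551936/51979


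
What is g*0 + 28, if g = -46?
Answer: 28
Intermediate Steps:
g*0 + 28 = -46*0 + 28 = 0 + 28 = 28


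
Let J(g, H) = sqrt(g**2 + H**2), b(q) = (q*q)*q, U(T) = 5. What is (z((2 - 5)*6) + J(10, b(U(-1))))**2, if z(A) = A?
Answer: 16049 - 180*sqrt(629) ≈ 11535.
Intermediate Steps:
b(q) = q**3 (b(q) = q**2*q = q**3)
J(g, H) = sqrt(H**2 + g**2)
(z((2 - 5)*6) + J(10, b(U(-1))))**2 = ((2 - 5)*6 + sqrt((5**3)**2 + 10**2))**2 = (-3*6 + sqrt(125**2 + 100))**2 = (-18 + sqrt(15625 + 100))**2 = (-18 + sqrt(15725))**2 = (-18 + 5*sqrt(629))**2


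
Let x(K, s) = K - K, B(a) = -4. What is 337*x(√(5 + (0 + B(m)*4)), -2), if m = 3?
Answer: 0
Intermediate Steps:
x(K, s) = 0
337*x(√(5 + (0 + B(m)*4)), -2) = 337*0 = 0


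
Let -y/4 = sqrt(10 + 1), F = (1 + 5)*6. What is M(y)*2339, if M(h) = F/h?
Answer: -21051*sqrt(11)/11 ≈ -6347.1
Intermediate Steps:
F = 36 (F = 6*6 = 36)
y = -4*sqrt(11) (y = -4*sqrt(10 + 1) = -4*sqrt(11) ≈ -13.266)
M(h) = 36/h
M(y)*2339 = (36/((-4*sqrt(11))))*2339 = (36*(-sqrt(11)/44))*2339 = -9*sqrt(11)/11*2339 = -21051*sqrt(11)/11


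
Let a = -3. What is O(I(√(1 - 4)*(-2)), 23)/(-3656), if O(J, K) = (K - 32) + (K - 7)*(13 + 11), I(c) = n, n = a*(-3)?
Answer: -375/3656 ≈ -0.10257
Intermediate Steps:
n = 9 (n = -3*(-3) = 9)
I(c) = 9
O(J, K) = -200 + 25*K (O(J, K) = (-32 + K) + (-7 + K)*24 = (-32 + K) + (-168 + 24*K) = -200 + 25*K)
O(I(√(1 - 4)*(-2)), 23)/(-3656) = (-200 + 25*23)/(-3656) = (-200 + 575)*(-1/3656) = 375*(-1/3656) = -375/3656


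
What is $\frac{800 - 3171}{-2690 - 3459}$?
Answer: $\frac{2371}{6149} \approx 0.38559$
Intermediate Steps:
$\frac{800 - 3171}{-2690 - 3459} = - \frac{2371}{-2690 - 3459} = - \frac{2371}{-6149} = \left(-2371\right) \left(- \frac{1}{6149}\right) = \frac{2371}{6149}$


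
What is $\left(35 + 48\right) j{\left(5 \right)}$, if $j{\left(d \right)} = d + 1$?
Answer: $498$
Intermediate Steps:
$j{\left(d \right)} = 1 + d$
$\left(35 + 48\right) j{\left(5 \right)} = \left(35 + 48\right) \left(1 + 5\right) = 83 \cdot 6 = 498$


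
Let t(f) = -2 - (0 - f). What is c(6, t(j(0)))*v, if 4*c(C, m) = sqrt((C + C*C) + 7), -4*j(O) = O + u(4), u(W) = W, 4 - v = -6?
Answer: 35/2 ≈ 17.500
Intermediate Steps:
v = 10 (v = 4 - 1*(-6) = 4 + 6 = 10)
j(O) = -1 - O/4 (j(O) = -(O + 4)/4 = -(4 + O)/4 = -1 - O/4)
t(f) = -2 + f (t(f) = -2 - (-1)*f = -2 + f)
c(C, m) = sqrt(7 + C + C**2)/4 (c(C, m) = sqrt((C + C*C) + 7)/4 = sqrt((C + C**2) + 7)/4 = sqrt(7 + C + C**2)/4)
c(6, t(j(0)))*v = (sqrt(7 + 6 + 6**2)/4)*10 = (sqrt(7 + 6 + 36)/4)*10 = (sqrt(49)/4)*10 = ((1/4)*7)*10 = (7/4)*10 = 35/2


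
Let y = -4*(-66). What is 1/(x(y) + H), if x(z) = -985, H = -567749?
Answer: -1/568734 ≈ -1.7583e-6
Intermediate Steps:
y = 264
1/(x(y) + H) = 1/(-985 - 567749) = 1/(-568734) = -1/568734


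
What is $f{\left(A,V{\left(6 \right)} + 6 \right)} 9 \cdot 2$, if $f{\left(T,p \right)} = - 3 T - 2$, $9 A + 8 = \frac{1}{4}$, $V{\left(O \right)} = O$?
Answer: $\frac{21}{2} \approx 10.5$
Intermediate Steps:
$A = - \frac{31}{36}$ ($A = - \frac{8}{9} + \frac{1}{9 \cdot 4} = - \frac{8}{9} + \frac{1}{9} \cdot \frac{1}{4} = - \frac{8}{9} + \frac{1}{36} = - \frac{31}{36} \approx -0.86111$)
$f{\left(T,p \right)} = -2 - 3 T$
$f{\left(A,V{\left(6 \right)} + 6 \right)} 9 \cdot 2 = \left(-2 - - \frac{31}{12}\right) 9 \cdot 2 = \left(-2 + \frac{31}{12}\right) 9 \cdot 2 = \frac{7}{12} \cdot 9 \cdot 2 = \frac{21}{4} \cdot 2 = \frac{21}{2}$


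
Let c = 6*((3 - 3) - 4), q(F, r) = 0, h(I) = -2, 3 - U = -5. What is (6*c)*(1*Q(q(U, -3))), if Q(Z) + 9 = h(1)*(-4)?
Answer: 144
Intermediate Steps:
U = 8 (U = 3 - 1*(-5) = 3 + 5 = 8)
Q(Z) = -1 (Q(Z) = -9 - 2*(-4) = -9 + 8 = -1)
c = -24 (c = 6*(0 - 4) = 6*(-4) = -24)
(6*c)*(1*Q(q(U, -3))) = (6*(-24))*(1*(-1)) = -144*(-1) = 144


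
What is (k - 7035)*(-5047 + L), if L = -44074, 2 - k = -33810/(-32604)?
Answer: 1877549870797/5434 ≈ 3.4552e+8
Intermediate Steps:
k = 5233/5434 (k = 2 - (-33810)/(-32604) = 2 - (-33810)*(-1)/32604 = 2 - 1*5635/5434 = 2 - 5635/5434 = 5233/5434 ≈ 0.96301)
(k - 7035)*(-5047 + L) = (5233/5434 - 7035)*(-5047 - 44074) = -38222957/5434*(-49121) = 1877549870797/5434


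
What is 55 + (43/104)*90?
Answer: 4795/52 ≈ 92.212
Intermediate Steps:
55 + (43/104)*90 = 55 + 1935/52 = 4795/52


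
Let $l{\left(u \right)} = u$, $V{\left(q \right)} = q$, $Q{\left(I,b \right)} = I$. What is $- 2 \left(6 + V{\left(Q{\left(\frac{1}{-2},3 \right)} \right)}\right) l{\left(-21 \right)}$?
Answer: $231$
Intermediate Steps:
$- 2 \left(6 + V{\left(Q{\left(\frac{1}{-2},3 \right)} \right)}\right) l{\left(-21 \right)} = - 2 \left(6 + \frac{1}{-2}\right) \left(-21\right) = - 2 \left(6 - \frac{1}{2}\right) \left(-21\right) = \left(-2\right) \frac{11}{2} \left(-21\right) = \left(-11\right) \left(-21\right) = 231$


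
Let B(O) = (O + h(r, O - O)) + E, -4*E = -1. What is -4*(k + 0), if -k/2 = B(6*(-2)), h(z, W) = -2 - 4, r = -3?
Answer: -142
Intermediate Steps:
E = ¼ (E = -¼*(-1) = ¼ ≈ 0.25000)
h(z, W) = -6
B(O) = -23/4 + O (B(O) = (O - 6) + ¼ = (-6 + O) + ¼ = -23/4 + O)
k = 71/2 (k = -2*(-23/4 + 6*(-2)) = -2*(-23/4 - 12) = -2*(-71/4) = 71/2 ≈ 35.500)
-4*(k + 0) = -4*(71/2 + 0) = -4*71/2 = -142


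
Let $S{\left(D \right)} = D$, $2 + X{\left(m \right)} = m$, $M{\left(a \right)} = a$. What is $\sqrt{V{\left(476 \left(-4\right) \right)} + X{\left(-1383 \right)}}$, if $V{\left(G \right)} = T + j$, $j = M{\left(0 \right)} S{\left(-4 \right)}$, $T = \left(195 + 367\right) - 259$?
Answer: $i \sqrt{1082} \approx 32.894 i$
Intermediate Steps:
$X{\left(m \right)} = -2 + m$
$T = 303$ ($T = 562 - 259 = 303$)
$j = 0$ ($j = 0 \left(-4\right) = 0$)
$V{\left(G \right)} = 303$ ($V{\left(G \right)} = 303 + 0 = 303$)
$\sqrt{V{\left(476 \left(-4\right) \right)} + X{\left(-1383 \right)}} = \sqrt{303 - 1385} = \sqrt{-1082} = i \sqrt{1082}$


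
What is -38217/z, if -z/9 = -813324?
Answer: -12739/2439972 ≈ -0.0052210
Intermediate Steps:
z = 7319916 (z = -9*(-813324) = 7319916)
-38217/z = -38217/7319916 = -38217*1/7319916 = -12739/2439972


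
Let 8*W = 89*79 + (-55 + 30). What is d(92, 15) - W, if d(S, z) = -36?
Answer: -3647/4 ≈ -911.75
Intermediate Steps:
W = 3503/4 (W = (89*79 + (-55 + 30))/8 = (7031 - 25)/8 = (1/8)*7006 = 3503/4 ≈ 875.75)
d(92, 15) - W = -36 - 1*3503/4 = -36 - 3503/4 = -3647/4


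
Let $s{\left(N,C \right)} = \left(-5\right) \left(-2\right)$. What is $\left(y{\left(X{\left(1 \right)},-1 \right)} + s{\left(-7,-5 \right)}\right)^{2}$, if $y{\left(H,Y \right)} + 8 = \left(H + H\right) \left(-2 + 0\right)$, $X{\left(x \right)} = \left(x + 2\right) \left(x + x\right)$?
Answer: $484$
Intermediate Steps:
$X{\left(x \right)} = 2 x \left(2 + x\right)$ ($X{\left(x \right)} = \left(2 + x\right) 2 x = 2 x \left(2 + x\right)$)
$y{\left(H,Y \right)} = -8 - 4 H$ ($y{\left(H,Y \right)} = -8 + \left(H + H\right) \left(-2 + 0\right) = -8 + 2 H \left(-2\right) = -8 - 4 H$)
$s{\left(N,C \right)} = 10$
$\left(y{\left(X{\left(1 \right)},-1 \right)} + s{\left(-7,-5 \right)}\right)^{2} = \left(\left(-8 - 4 \cdot 2 \cdot 1 \left(2 + 1\right)\right) + 10\right)^{2} = \left(\left(-8 - 4 \cdot 2 \cdot 1 \cdot 3\right) + 10\right)^{2} = \left(\left(-8 - 24\right) + 10\right)^{2} = \left(-32 + 10\right)^{2} = \left(-22\right)^{2} = 484$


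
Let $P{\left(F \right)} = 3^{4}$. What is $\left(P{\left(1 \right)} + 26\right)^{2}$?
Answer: $11449$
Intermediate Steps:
$P{\left(F \right)} = 81$
$\left(P{\left(1 \right)} + 26\right)^{2} = \left(81 + 26\right)^{2} = 107^{2} = 11449$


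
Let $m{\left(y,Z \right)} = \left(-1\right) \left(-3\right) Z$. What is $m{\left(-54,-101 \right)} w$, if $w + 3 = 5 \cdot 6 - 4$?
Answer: $-6969$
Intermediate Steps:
$m{\left(y,Z \right)} = 3 Z$
$w = 23$ ($w = -3 + \left(5 \cdot 6 - 4\right) = -3 + \left(30 - 4\right) = -3 + 26 = 23$)
$m{\left(-54,-101 \right)} w = 3 \left(-101\right) 23 = \left(-303\right) 23 = -6969$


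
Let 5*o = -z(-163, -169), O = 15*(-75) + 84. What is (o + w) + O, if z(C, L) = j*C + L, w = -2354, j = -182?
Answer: -46472/5 ≈ -9294.4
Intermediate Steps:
O = -1041 (O = -1125 + 84 = -1041)
z(C, L) = L - 182*C (z(C, L) = -182*C + L = L - 182*C)
o = -29497/5 (o = (-(-169 - 182*(-163)))/5 = (-(-169 + 29666))/5 = (-1*29497)/5 = (1/5)*(-29497) = -29497/5 ≈ -5899.4)
(o + w) + O = (-29497/5 - 2354) - 1041 = -41267/5 - 1041 = -46472/5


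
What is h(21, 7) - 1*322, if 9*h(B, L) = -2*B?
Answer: -980/3 ≈ -326.67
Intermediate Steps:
h(B, L) = -2*B/9 (h(B, L) = (-2*B)/9 = -2*B/9)
h(21, 7) - 1*322 = -2/9*21 - 1*322 = -14/3 - 322 = -980/3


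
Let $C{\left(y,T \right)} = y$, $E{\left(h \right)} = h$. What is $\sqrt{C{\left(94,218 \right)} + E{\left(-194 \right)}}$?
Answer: $10 i \approx 10.0 i$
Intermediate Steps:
$\sqrt{C{\left(94,218 \right)} + E{\left(-194 \right)}} = \sqrt{94 - 194} = \sqrt{-100} = 10 i$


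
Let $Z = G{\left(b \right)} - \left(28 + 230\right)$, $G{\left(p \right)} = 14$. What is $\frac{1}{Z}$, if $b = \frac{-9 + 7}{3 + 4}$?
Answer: $- \frac{1}{244} \approx -0.0040984$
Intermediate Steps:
$b = - \frac{2}{7} \approx -0.28571$
$Z = -244$ ($Z = 14 - \left(28 + 230\right) = 14 - 258 = -244$)
$\frac{1}{Z} = \frac{1}{-244} = - \frac{1}{244}$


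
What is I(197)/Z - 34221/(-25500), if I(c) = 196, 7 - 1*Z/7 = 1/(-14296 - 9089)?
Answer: 6831719/1278875 ≈ 5.3420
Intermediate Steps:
Z = 1145872/23385 (Z = 49 - 7/(-14296 - 9089) = 49 - 7/(-23385) = 49 - 7*(-1/23385) = 49 + 7/23385 = 1145872/23385 ≈ 49.000)
I(197)/Z - 34221/(-25500) = 196/(1145872/23385) - 34221/(-25500) = 196*(23385/1145872) - 34221*(-1/25500) = 163695/40924 + 671/500 = 6831719/1278875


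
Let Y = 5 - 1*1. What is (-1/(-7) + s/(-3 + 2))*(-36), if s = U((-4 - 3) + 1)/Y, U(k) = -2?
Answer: -162/7 ≈ -23.143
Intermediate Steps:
Y = 4 (Y = 5 - 1 = 4)
s = -½ (s = -2/4 = -2*¼ = -½ ≈ -0.50000)
(-1/(-7) + s/(-3 + 2))*(-36) = (-1/(-7) - 1/(2*(-3 + 2)))*(-36) = (-1*(-⅐) - ½/(-1))*(-36) = (⅐ - ½*(-1))*(-36) = (⅐ + ½)*(-36) = (9/14)*(-36) = -162/7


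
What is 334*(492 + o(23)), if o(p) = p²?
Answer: 341014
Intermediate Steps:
334*(492 + o(23)) = 334*(492 + 23²) = 334*(492 + 529) = 334*1021 = 341014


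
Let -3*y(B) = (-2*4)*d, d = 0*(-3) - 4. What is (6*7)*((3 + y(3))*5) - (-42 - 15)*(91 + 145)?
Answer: 11842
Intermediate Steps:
d = -4 (d = 0 - 4 = -4)
y(B) = -32/3 (y(B) = -(-2*4)*(-4)/3 = -(-8)*(-4)/3 = -⅓*32 = -32/3)
(6*7)*((3 + y(3))*5) - (-42 - 15)*(91 + 145) = (6*7)*((3 - 32/3)*5) - (-42 - 15)*(91 + 145) = 42*(-23/3*5) - (-57)*236 = 42*(-115/3) - 1*(-13452) = -1610 + 13452 = 11842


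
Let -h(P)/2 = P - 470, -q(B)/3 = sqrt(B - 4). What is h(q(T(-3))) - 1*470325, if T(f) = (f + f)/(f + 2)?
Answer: -469385 + 6*sqrt(2) ≈ -4.6938e+5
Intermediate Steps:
T(f) = 2*f/(2 + f) (T(f) = (2*f)/(2 + f) = 2*f/(2 + f))
q(B) = -3*sqrt(-4 + B) (q(B) = -3*sqrt(B - 4) = -3*sqrt(-4 + B))
h(P) = 940 - 2*P (h(P) = -2*(P - 470) = -2*(-470 + P) = 940 - 2*P)
h(q(T(-3))) - 1*470325 = (940 - (-6)*sqrt(-4 + 2*(-3)/(2 - 3))) - 1*470325 = (940 - (-6)*sqrt(-4 + 2*(-3)/(-1))) - 470325 = (940 - (-6)*sqrt(-4 + 2*(-3)*(-1))) - 470325 = (940 - (-6)*sqrt(-4 + 6)) - 470325 = (940 - (-6)*sqrt(2)) - 470325 = (940 + 6*sqrt(2)) - 470325 = -469385 + 6*sqrt(2)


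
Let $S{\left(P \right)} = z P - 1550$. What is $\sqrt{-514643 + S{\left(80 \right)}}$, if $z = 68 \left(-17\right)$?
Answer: $i \sqrt{608673} \approx 780.17 i$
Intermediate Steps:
$z = -1156$
$S{\left(P \right)} = -1550 - 1156 P$ ($S{\left(P \right)} = - 1156 P - 1550 = -1550 - 1156 P$)
$\sqrt{-514643 + S{\left(80 \right)}} = \sqrt{-514643 - 94030} = \sqrt{-608673} = i \sqrt{608673}$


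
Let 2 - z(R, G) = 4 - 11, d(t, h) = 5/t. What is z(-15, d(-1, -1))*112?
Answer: 1008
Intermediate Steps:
z(R, G) = 9 (z(R, G) = 2 - (4 - 11) = 2 - 1*(-7) = 2 + 7 = 9)
z(-15, d(-1, -1))*112 = 9*112 = 1008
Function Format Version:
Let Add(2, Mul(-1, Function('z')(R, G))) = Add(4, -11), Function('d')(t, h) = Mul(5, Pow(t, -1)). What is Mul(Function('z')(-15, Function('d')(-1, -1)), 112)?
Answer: 1008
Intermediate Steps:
Function('z')(R, G) = 9 (Function('z')(R, G) = Add(2, Mul(-1, Add(4, -11))) = Add(2, Mul(-1, -7)) = Add(2, 7) = 9)
Mul(Function('z')(-15, Function('d')(-1, -1)), 112) = Mul(9, 112) = 1008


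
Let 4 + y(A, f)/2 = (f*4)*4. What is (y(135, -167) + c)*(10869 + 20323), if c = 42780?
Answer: 1167454176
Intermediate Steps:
y(A, f) = -8 + 32*f (y(A, f) = -8 + 2*((f*4)*4) = -8 + 2*((4*f)*4) = -8 + 2*(16*f) = -8 + 32*f)
(y(135, -167) + c)*(10869 + 20323) = ((-8 + 32*(-167)) + 42780)*(10869 + 20323) = ((-8 - 5344) + 42780)*31192 = (-5352 + 42780)*31192 = 37428*31192 = 1167454176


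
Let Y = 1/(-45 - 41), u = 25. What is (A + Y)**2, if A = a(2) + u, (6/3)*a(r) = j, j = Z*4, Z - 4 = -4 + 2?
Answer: 6215049/7396 ≈ 840.33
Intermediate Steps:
Z = 2 (Z = 4 + (-4 + 2) = 4 - 2 = 2)
j = 8 (j = 2*4 = 8)
a(r) = 4 (a(r) = (1/2)*8 = 4)
Y = -1/86 (Y = 1/(-86) = -1/86 ≈ -0.011628)
A = 29 (A = 4 + 25 = 29)
(A + Y)**2 = (29 - 1/86)**2 = (2493/86)**2 = 6215049/7396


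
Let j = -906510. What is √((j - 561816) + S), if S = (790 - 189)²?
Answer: 5*I*√44285 ≈ 1052.2*I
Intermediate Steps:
S = 361201 (S = 601² = 361201)
√((j - 561816) + S) = √((-906510 - 561816) + 361201) = √(-1468326 + 361201) = √(-1107125) = 5*I*√44285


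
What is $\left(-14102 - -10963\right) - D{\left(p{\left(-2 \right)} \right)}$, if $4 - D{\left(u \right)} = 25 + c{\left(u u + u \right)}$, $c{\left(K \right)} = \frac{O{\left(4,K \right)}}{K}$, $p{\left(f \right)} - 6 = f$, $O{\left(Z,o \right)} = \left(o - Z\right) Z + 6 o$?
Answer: $- \frac{15544}{5} \approx -3108.8$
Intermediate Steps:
$O{\left(Z,o \right)} = 6 o + Z \left(o - Z\right)$ ($O{\left(Z,o \right)} = Z \left(o - Z\right) + 6 o = 6 o + Z \left(o - Z\right)$)
$p{\left(f \right)} = 6 + f$
$c{\left(K \right)} = \frac{-16 + 10 K}{K}$ ($c{\left(K \right)} = \frac{- 4^{2} + 6 K + 4 K}{K} = \frac{\left(-1\right) 16 + 6 K + 4 K}{K} = \frac{-16 + 6 K + 4 K}{K} = \frac{-16 + 10 K}{K}$)
$D{\left(u \right)} = -31 + \frac{16}{u + u^{2}}$ ($D{\left(u \right)} = 4 - \left(25 + \left(10 - \frac{16}{u u + u}\right)\right) = 4 - \left(25 + \left(10 - \frac{16}{u^{2} + u}\right)\right) = 4 - \left(25 + \left(10 - \frac{16}{u + u^{2}}\right)\right) = 4 - \left(35 - \frac{16}{u + u^{2}}\right) = -31 + \frac{16}{u + u^{2}}$)
$\left(-14102 - -10963\right) - D{\left(p{\left(-2 \right)} \right)} = \left(-14102 - -10963\right) - \frac{16 - 31 \left(6 - 2\right) \left(1 + \left(6 - 2\right)\right)}{\left(6 - 2\right) \left(1 + \left(6 - 2\right)\right)} = \left(-14102 + 10963\right) - \frac{16 - 124 \left(1 + 4\right)}{4 \left(1 + 4\right)} = -3139 - \frac{16 - 124 \cdot 5}{4 \cdot 5} = -3139 - \frac{1}{4} \cdot \frac{1}{5} \left(16 - 620\right) = -3139 - \frac{1}{4} \cdot \frac{1}{5} \left(-604\right) = -3139 - - \frac{151}{5} = -3139 + \frac{151}{5} = - \frac{15544}{5}$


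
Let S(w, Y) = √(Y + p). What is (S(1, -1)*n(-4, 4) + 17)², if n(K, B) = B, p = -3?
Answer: 225 + 272*I ≈ 225.0 + 272.0*I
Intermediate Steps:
S(w, Y) = √(-3 + Y) (S(w, Y) = √(Y - 3) = √(-3 + Y))
(S(1, -1)*n(-4, 4) + 17)² = (√(-3 - 1)*4 + 17)² = (√(-4)*4 + 17)² = ((2*I)*4 + 17)² = (8*I + 17)² = (17 + 8*I)²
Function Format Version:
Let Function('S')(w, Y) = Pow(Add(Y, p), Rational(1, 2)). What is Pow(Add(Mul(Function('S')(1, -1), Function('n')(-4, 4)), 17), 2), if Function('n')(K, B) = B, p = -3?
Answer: Add(225, Mul(272, I)) ≈ Add(225.00, Mul(272.00, I))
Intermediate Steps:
Function('S')(w, Y) = Pow(Add(-3, Y), Rational(1, 2)) (Function('S')(w, Y) = Pow(Add(Y, -3), Rational(1, 2)) = Pow(Add(-3, Y), Rational(1, 2)))
Pow(Add(Mul(Function('S')(1, -1), Function('n')(-4, 4)), 17), 2) = Pow(Add(Mul(Pow(Add(-3, -1), Rational(1, 2)), 4), 17), 2) = Pow(Add(Mul(Pow(-4, Rational(1, 2)), 4), 17), 2) = Pow(Add(Mul(Mul(2, I), 4), 17), 2) = Pow(Add(Mul(8, I), 17), 2) = Pow(Add(17, Mul(8, I)), 2)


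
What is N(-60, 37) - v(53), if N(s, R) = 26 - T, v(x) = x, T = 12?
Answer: -39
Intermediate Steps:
N(s, R) = 14 (N(s, R) = 26 - 1*12 = 26 - 12 = 14)
N(-60, 37) - v(53) = 14 - 1*53 = 14 - 53 = -39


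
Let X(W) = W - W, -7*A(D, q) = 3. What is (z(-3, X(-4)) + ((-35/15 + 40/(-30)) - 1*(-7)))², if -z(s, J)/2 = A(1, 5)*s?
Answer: 256/441 ≈ 0.58050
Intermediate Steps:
A(D, q) = -3/7 (A(D, q) = -⅐*3 = -3/7)
X(W) = 0
z(s, J) = 6*s/7 (z(s, J) = -(-6)*s/7 = 6*s/7)
(z(-3, X(-4)) + ((-35/15 + 40/(-30)) - 1*(-7)))² = ((6/7)*(-3) + ((-35/15 + 40/(-30)) - 1*(-7)))² = (-18/7 + ((-35*1/15 + 40*(-1/30)) + 7))² = (-18/7 + ((-7/3 - 4/3) + 7))² = (-18/7 + (-11/3 + 7))² = (-18/7 + 10/3)² = (16/21)² = 256/441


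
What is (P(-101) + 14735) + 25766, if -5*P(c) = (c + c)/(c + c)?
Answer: 202504/5 ≈ 40501.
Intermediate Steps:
P(c) = -⅕ (P(c) = -(c + c)/(5*(c + c)) = -2*c/(5*(2*c)) = -2*c*1/(2*c)/5 = -⅕*1 = -⅕)
(P(-101) + 14735) + 25766 = (-⅕ + 14735) + 25766 = 73674/5 + 25766 = 202504/5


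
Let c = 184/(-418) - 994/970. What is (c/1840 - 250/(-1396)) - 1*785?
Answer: -51086045343057/65092548400 ≈ -784.82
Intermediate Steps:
c = -148493/101365 (c = 184*(-1/418) - 994*1/970 = -92/209 - 497/485 = -148493/101365 ≈ -1.4649)
(c/1840 - 250/(-1396)) - 1*785 = (-148493/101365/1840 - 250/(-1396)) - 1*785 = (-148493/101365*1/1840 - 250*(-1/1396)) - 785 = (-148493/186511600 + 125/698) - 785 = 11605150943/65092548400 - 785 = -51086045343057/65092548400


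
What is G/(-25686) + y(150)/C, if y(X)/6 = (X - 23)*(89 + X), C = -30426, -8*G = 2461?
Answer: -6224697533/1042029648 ≈ -5.9736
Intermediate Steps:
G = -2461/8 (G = -⅛*2461 = -2461/8 ≈ -307.63)
y(X) = 6*(-23 + X)*(89 + X) (y(X) = 6*((X - 23)*(89 + X)) = 6*((-23 + X)*(89 + X)) = 6*(-23 + X)*(89 + X))
G/(-25686) + y(150)/C = -2461/8/(-25686) + (-12282 + 6*150² + 396*150)/(-30426) = -2461/8*(-1/25686) + (-12282 + 6*22500 + 59400)*(-1/30426) = 2461/205488 + (-12282 + 135000 + 59400)*(-1/30426) = 2461/205488 + 182118*(-1/30426) = 2461/205488 - 30353/5071 = -6224697533/1042029648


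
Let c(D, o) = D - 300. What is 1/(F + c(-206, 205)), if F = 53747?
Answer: 1/53241 ≈ 1.8783e-5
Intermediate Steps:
c(D, o) = -300 + D
1/(F + c(-206, 205)) = 1/(53747 + (-300 - 206)) = 1/(53747 - 506) = 1/53241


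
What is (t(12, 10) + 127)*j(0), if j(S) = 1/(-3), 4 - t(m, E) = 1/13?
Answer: -1702/39 ≈ -43.641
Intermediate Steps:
t(m, E) = 51/13 (t(m, E) = 4 - 1/13 = 51/13)
j(S) = -⅓
(t(12, 10) + 127)*j(0) = (51/13 + 127)*(-⅓) = (1702/13)*(-⅓) = -1702/39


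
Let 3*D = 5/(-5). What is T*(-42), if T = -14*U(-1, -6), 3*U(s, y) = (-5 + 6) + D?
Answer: 392/3 ≈ 130.67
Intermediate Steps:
D = -⅓ (D = (5/(-5))/3 = (5*(-⅕))/3 = (⅓)*(-1) = -⅓ ≈ -0.33333)
U(s, y) = 2/9 (U(s, y) = ((-5 + 6) - ⅓)/3 = (1 - ⅓)/3 = (⅓)*(⅔) = 2/9)
T = -28/9 (T = -14*2/9 = -28/9 ≈ -3.1111)
T*(-42) = -28/9*(-42) = 392/3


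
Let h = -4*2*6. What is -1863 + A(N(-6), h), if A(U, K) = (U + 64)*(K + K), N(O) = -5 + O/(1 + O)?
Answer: -38211/5 ≈ -7642.2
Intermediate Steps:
h = -48 (h = -8*6 = -48)
N(O) = -5 + O/(1 + O)
A(U, K) = 2*K*(64 + U) (A(U, K) = (64 + U)*(2*K) = 2*K*(64 + U))
-1863 + A(N(-6), h) = -1863 + 2*(-48)*(64 + (-5 - 4*(-6))/(1 - 6)) = -1863 + 2*(-48)*(64 + (-5 + 24)/(-5)) = -1863 + 2*(-48)*(64 - 1/5*19) = -1863 + 2*(-48)*(64 - 19/5) = -1863 + 2*(-48)*(301/5) = -1863 - 28896/5 = -38211/5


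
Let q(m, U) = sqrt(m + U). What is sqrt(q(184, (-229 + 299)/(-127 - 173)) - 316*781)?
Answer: sqrt(-222116400 + 30*sqrt(165390))/30 ≈ 496.77*I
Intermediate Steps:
q(m, U) = sqrt(U + m)
sqrt(q(184, (-229 + 299)/(-127 - 173)) - 316*781) = sqrt(sqrt((-229 + 299)/(-127 - 173) + 184) - 316*781) = sqrt(sqrt(70/(-300) + 184) - 246796) = sqrt(sqrt(70*(-1/300) + 184) - 246796) = sqrt(sqrt(-7/30 + 184) - 246796) = sqrt(sqrt(5513/30) - 246796) = sqrt(sqrt(165390)/30 - 246796) = sqrt(-246796 + sqrt(165390)/30)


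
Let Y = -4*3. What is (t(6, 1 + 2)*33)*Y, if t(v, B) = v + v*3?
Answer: -9504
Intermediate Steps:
Y = -12 (Y = -1*4*3 = -4*3 = -12)
t(v, B) = 4*v (t(v, B) = v + 3*v = 4*v)
(t(6, 1 + 2)*33)*Y = ((4*6)*33)*(-12) = (24*33)*(-12) = 792*(-12) = -9504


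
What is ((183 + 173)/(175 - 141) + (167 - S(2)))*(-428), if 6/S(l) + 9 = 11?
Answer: -1269448/17 ≈ -74673.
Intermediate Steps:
S(l) = 3 (S(l) = 6/(-9 + 11) = 6/2 = 6*(½) = 3)
((183 + 173)/(175 - 141) + (167 - S(2)))*(-428) = ((183 + 173)/(175 - 141) + (167 - 1*3))*(-428) = (356/34 + (167 - 3))*(-428) = (356*(1/34) + 164)*(-428) = (178/17 + 164)*(-428) = (2966/17)*(-428) = -1269448/17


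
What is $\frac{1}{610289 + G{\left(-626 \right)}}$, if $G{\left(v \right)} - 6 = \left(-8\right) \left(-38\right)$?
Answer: $\frac{1}{610599} \approx 1.6377 \cdot 10^{-6}$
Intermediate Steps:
$G{\left(v \right)} = 310$ ($G{\left(v \right)} = 6 - -304 = 6 + 304 = 310$)
$\frac{1}{610289 + G{\left(-626 \right)}} = \frac{1}{610289 + 310} = \frac{1}{610599}$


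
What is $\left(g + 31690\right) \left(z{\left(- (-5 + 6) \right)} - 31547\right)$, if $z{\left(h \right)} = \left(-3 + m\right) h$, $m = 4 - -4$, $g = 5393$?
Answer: $-1170042816$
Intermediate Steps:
$m = 8$ ($m = 4 + 4 = 8$)
$z{\left(h \right)} = 5 h$ ($z{\left(h \right)} = \left(-3 + 8\right) h = 5 h$)
$\left(g + 31690\right) \left(z{\left(- (-5 + 6) \right)} - 31547\right) = \left(5393 + 31690\right) \left(5 \left(- (-5 + 6)\right) - 31547\right) = 37083 \left(5 \left(\left(-1\right) 1\right) - 31547\right) = 37083 \left(5 \left(-1\right) - 31547\right) = 37083 \left(-5 - 31547\right) = 37083 \left(-31552\right) = -1170042816$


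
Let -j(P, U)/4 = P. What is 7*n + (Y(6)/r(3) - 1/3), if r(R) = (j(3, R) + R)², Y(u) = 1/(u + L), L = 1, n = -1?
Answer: -4157/567 ≈ -7.3316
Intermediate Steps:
j(P, U) = -4*P
Y(u) = 1/(1 + u) (Y(u) = 1/(u + 1) = 1/(1 + u))
r(R) = (-12 + R)² (r(R) = (-4*3 + R)² = (-12 + R)²)
7*n + (Y(6)/r(3) - 1/3) = 7*(-1) + (1/((1 + 6)*((-12 + 3)²)) - 1/3) = -7 + (1/(7*((-9)²)) - 1*⅓) = -7 + ((⅐)/81 - ⅓) = -7 + ((⅐)*(1/81) - ⅓) = -7 + (1/567 - ⅓) = -7 - 188/567 = -4157/567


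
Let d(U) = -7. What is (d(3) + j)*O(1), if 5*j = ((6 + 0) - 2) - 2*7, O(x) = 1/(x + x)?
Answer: -9/2 ≈ -4.5000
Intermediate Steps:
O(x) = 1/(2*x)
j = -2 (j = (((6 + 0) - 2) - 2*7)/5 = ((6 - 2) - 14)/5 = (4 - 14)/5 = (1/5)*(-10) = -2)
(d(3) + j)*O(1) = (-7 - 2)*((1/2)/1) = -9/2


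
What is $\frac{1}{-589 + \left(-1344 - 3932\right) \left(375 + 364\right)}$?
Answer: $- \frac{1}{3899553} \approx -2.5644 \cdot 10^{-7}$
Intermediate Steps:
$\frac{1}{-589 + \left(-1344 - 3932\right) \left(375 + 364\right)} = \frac{1}{-589 - 3898964} = \frac{1}{-3899553} = - \frac{1}{3899553}$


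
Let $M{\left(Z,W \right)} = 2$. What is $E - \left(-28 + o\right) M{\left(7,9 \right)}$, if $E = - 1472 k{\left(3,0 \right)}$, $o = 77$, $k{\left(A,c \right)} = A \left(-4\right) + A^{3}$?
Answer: $-22178$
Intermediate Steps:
$k{\left(A,c \right)} = A^{3} - 4 A$ ($k{\left(A,c \right)} = - 4 A + A^{3} = A^{3} - 4 A$)
$E = -22080$ ($E = - 1472 \cdot 3 \left(-4 + 3^{2}\right) = - 1472 \cdot 3 \left(-4 + 9\right) = - 1472 \cdot 3 \cdot 5 = \left(-1472\right) 15 = -22080$)
$E - \left(-28 + o\right) M{\left(7,9 \right)} = -22080 - \left(-28 + 77\right) 2 = -22080 - 49 \cdot 2 = -22080 - 98 = -22178$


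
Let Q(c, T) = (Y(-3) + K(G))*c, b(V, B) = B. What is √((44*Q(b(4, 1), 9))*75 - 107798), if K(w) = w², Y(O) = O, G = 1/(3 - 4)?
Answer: I*√114398 ≈ 338.23*I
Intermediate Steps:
G = -1 (G = 1/(-1) = -1)
Q(c, T) = -2*c (Q(c, T) = (-3 + (-1)²)*c = (-3 + 1)*c = -2*c)
√((44*Q(b(4, 1), 9))*75 - 107798) = √((44*(-2*1))*75 - 107798) = √((44*(-2))*75 - 107798) = √(-88*75 - 107798) = √(-6600 - 107798) = √(-114398) = I*√114398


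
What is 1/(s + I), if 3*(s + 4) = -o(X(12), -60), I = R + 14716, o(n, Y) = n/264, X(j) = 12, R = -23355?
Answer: -66/570439 ≈ -0.00011570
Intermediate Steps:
o(n, Y) = n/264 (o(n, Y) = n*(1/264) = n/264)
I = -8639 (I = -23355 + 14716 = -8639)
s = -265/66 (s = -4 + (-12/264)/3 = -4 + (-1*1/22)/3 = -4 + (⅓)*(-1/22) = -4 - 1/66 = -265/66 ≈ -4.0152)
1/(s + I) = 1/(-265/66 - 8639) = 1/(-570439/66) = -66/570439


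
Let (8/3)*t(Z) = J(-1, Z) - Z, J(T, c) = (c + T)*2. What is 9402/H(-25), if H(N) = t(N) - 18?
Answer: -25072/75 ≈ -334.29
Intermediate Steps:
J(T, c) = 2*T + 2*c (J(T, c) = (T + c)*2 = 2*T + 2*c)
t(Z) = -¾ + 3*Z/8 (t(Z) = 3*((2*(-1) + 2*Z) - Z)/8 = 3*((-2 + 2*Z) - Z)/8 = 3*(-2 + Z)/8 = -¾ + 3*Z/8)
H(N) = -75/4 + 3*N/8 (H(N) = (-¾ + 3*N/8) - 18 = -75/4 + 3*N/8)
9402/H(-25) = 9402/(-75/4 + (3/8)*(-25)) = 9402/(-75/4 - 75/8) = 9402/(-225/8) = 9402*(-8/225) = -25072/75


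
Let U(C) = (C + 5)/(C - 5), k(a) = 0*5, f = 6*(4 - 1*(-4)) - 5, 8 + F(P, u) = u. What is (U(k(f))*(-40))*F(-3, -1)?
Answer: -360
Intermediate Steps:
F(P, u) = -8 + u
f = 43 (f = 6*(4 + 4) - 5 = 6*8 - 5 = 48 - 5 = 43)
k(a) = 0
U(C) = (5 + C)/(-5 + C)
(U(k(f))*(-40))*F(-3, -1) = (((5 + 0)/(-5 + 0))*(-40))*(-8 - 1) = ((5/(-5))*(-40))*(-9) = (-1/5*5*(-40))*(-9) = -1*(-40)*(-9) = 40*(-9) = -360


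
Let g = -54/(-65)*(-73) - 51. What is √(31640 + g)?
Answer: √133207295/65 ≈ 177.56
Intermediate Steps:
g = -7257/65 (g = -54*(-1/65)*(-73) - 51 = (54/65)*(-73) - 51 = -3942/65 - 51 = -7257/65 ≈ -111.65)
√(31640 + g) = √(31640 - 7257/65) = √(2049343/65) = √133207295/65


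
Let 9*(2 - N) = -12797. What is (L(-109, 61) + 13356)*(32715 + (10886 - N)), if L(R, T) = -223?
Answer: 4985208002/9 ≈ 5.5391e+8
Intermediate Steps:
N = 12815/9 (N = 2 - 1/9*(-12797) = 2 + 12797/9 = 12815/9 ≈ 1423.9)
(L(-109, 61) + 13356)*(32715 + (10886 - N)) = (-223 + 13356)*(32715 + (10886 - 1*12815/9)) = 13133*(32715 + (10886 - 12815/9)) = 13133*(32715 + 85159/9) = 13133*(379594/9) = 4985208002/9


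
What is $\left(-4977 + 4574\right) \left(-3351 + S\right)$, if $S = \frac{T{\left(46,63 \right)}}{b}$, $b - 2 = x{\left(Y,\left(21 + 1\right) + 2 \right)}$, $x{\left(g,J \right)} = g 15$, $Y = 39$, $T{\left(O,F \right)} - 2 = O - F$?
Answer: $\frac{792721956}{587} \approx 1.3505 \cdot 10^{6}$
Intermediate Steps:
$T{\left(O,F \right)} = 2 + O - F$ ($T{\left(O,F \right)} = 2 - \left(F - O\right) = 2 + O - F$)
$x{\left(g,J \right)} = 15 g$
$b = 587$ ($b = 2 + 15 \cdot 39 = 2 + 585 = 587$)
$S = - \frac{15}{587}$ ($S = \frac{2 + 46 - 63}{587} = \left(2 + 46 - 63\right) \frac{1}{587} = \left(-15\right) \frac{1}{587} = - \frac{15}{587} \approx -0.025554$)
$\left(-4977 + 4574\right) \left(-3351 + S\right) = \left(-4977 + 4574\right) \left(-3351 - \frac{15}{587}\right) = \left(-403\right) \left(- \frac{1967052}{587}\right) = \frac{792721956}{587}$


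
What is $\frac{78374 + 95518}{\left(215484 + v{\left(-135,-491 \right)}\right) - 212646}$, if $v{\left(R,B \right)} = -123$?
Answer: $\frac{57964}{905} \approx 64.049$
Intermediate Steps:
$\frac{78374 + 95518}{\left(215484 + v{\left(-135,-491 \right)}\right) - 212646} = \frac{78374 + 95518}{\left(215484 - 123\right) - 212646} = \frac{173892}{215361 - 212646} = \frac{173892}{2715} = 173892 \cdot \frac{1}{2715} = \frac{57964}{905}$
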